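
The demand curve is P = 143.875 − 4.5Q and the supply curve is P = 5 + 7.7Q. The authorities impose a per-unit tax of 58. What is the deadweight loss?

137.87

Competitive equilibrium: 143.875 − 4.5Q = 5 + 7.7Q → Q* = 11.3832, P* = 92.6506.
With the tax, the buyer price exceeds the seller price by 58: (143.875 − 4.5Q) − (5 + 7.7Q) = 58 → Q' = 6.6291.
ΔQ = 11.3832 − 6.6291 = 4.7541; the wedge equals the tax, 58.
Deadweight loss = ½ × 4.7541 × 58 = 137.87.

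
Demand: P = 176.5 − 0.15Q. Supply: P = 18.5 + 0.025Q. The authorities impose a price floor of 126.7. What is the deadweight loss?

Competitive equilibrium: 176.5 − 0.15Q = 18.5 + 0.025Q → Q* = 902.8571, P* = 41.0714.
At the floor P = 126.7, quantity demanded = (176.5 − 126.7)/0.15 = 332.
Sellers' marginal cost at Q' = 332: 18.5 + 0.025·332 = 26.8.
ΔQ = 902.8571 − 332 = 570.8571; wedge = 126.7 − 26.8 = 99.9.
Welfare loss = ½ × 570.8571 × 99.9 = 28514.31.

28514.31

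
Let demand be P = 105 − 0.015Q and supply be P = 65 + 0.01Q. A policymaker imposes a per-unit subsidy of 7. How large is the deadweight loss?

Competitive equilibrium: 105 − 0.015Q = 65 + 0.01Q → Q* = 1600, P* = 81.
The subsidy lowers effective supply by 7: P = 58 + 0.01Q.
New quantity: 105 − 0.015Q = 58 + 0.01Q → Q' = 1880.
Overproduction ΔQ = 1880 − 1600 = 280; wedge = subsidy = 7.
DWL = ½ × 280 × 7 = 980.

980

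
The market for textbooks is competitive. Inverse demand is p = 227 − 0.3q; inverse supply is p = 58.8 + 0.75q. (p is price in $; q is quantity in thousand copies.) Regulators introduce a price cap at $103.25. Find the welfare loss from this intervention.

Competitive equilibrium: 227 − 0.3q = 58.8 + 0.75q → q* = 160.1905, p* = 178.9429.
At the ceiling p = 103.25, quantity supplied = (103.25 − 58.8)/0.75 = 59.2667.
Willingness to pay at q' = 59.2667: 227 − 0.3·59.2667 = 209.22.
Δq = 160.1905 − 59.2667 = 100.9238; wedge = 209.22 − 103.25 = 105.97.
Welfare loss = ½ × 100.9238 × 105.97 = $5347.45 thousand.

$5347.45 thousand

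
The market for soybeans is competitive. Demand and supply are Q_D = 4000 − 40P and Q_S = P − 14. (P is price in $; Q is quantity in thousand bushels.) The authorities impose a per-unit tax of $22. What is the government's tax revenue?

In inverse form: demand P = 100 − 0.025Q, supply P = 14 + Q.
Competitive equilibrium: 100 − 0.025Q = 14 + Q → Q* = 83.9024, P* = 97.9024.
With the tax, the buyer price exceeds the seller price by 22: (100 − 0.025Q) − (14 + Q) = 22 → Q' = 62.439.
Tax revenue = 22 × 62.439 = $1373.66 thousand.

$1373.66 thousand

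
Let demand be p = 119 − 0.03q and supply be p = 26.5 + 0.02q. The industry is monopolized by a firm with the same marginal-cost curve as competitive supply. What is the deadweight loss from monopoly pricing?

12032.23

Competitive equilibrium: 119 − 0.03q = 26.5 + 0.02q → q* = 1850, p* = 63.5.
Marginal revenue: MR = 119 − 0.06q. Set MR = MC: 119 − 0.06q = 26.5 + 0.02q → q_m = 1156.25.
Price p_m = 119 − 0.03·1156.25 = 84.3125; MC(q_m) = 26.5 + 0.02·1156.25 = 49.625.
Competitive q* = 1850, so Δq = 693.75; wedge = 84.3125 − 49.625 = 34.6875.
The triangle = ½ × 693.75 × 34.6875 = 12032.23.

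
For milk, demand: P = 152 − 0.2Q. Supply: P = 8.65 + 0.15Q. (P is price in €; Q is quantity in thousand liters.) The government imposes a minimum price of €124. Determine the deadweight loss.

€12717.03 thousand

Competitive equilibrium: 152 − 0.2Q = 8.65 + 0.15Q → Q* = 409.5714, P* = 70.0857.
At the floor P = 124, quantity demanded = (152 − 124)/0.2 = 140.
Sellers' marginal cost at Q' = 140: 8.65 + 0.15·140 = 29.65.
ΔQ = 409.5714 − 140 = 269.5714; wedge = 124 − 29.65 = 94.35.
The triangle = ½ × 269.5714 × 94.35 = €12717.03 thousand.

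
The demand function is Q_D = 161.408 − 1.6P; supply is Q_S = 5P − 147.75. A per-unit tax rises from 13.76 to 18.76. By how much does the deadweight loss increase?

98.55

In inverse form: demand P = 100.88 − 0.625Q, supply P = 29.55 + 0.2Q.
Competitive equilibrium: 100.88 − 0.625Q = 29.55 + 0.2Q → Q* = 86.4606, P* = 46.8421.
For a per-unit tax t: ΔQ = t/0.825, so DWL = ½·t·(t/0.825) = t²/1.65.
At t = 13.76: DWL = 114.75. At t = 18.76: DWL = 213.296.
Increase = 213.296 − 114.75 = 98.55.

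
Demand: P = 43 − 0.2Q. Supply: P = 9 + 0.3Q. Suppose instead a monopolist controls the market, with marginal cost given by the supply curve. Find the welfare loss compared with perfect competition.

94.37

Competitive equilibrium: 43 − 0.2Q = 9 + 0.3Q → Q* = 68, P* = 29.4.
Marginal revenue: MR = 43 − 0.4Q. Set MR = MC: 43 − 0.4Q = 9 + 0.3Q → Q_m = 48.5714.
Price P_m = 43 − 0.2·48.5714 = 33.2857; MC(Q_m) = 9 + 0.3·48.5714 = 23.5714.
Competitive Q* = 68, so ΔQ = 19.4286; wedge = 33.2857 − 23.5714 = 9.7143.
Deadweight loss = ½ × 19.4286 × 9.7143 = 94.37.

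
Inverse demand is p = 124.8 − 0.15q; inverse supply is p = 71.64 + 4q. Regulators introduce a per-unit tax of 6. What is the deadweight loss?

Competitive equilibrium: 124.8 − 0.15q = 71.64 + 4q → q* = 12.8096, p* = 122.8786.
With the tax, the buyer price exceeds the seller price by 6: (124.8 − 0.15q) − (71.64 + 4q) = 6 → q' = 11.3639.
Δq = 12.8096 − 11.3639 = 1.4457; the wedge equals the tax, 6.
The triangle = ½ × 1.4457 × 6 = 4.34.

4.34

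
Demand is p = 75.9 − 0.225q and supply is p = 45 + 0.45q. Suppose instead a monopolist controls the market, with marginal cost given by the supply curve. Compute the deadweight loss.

44.20

Competitive equilibrium: 75.9 − 0.225q = 45 + 0.45q → q* = 45.7778, p* = 65.6.
Marginal revenue: MR = 75.9 − 0.45q. Set MR = MC: 75.9 − 0.45q = 45 + 0.45q → q_m = 34.3333.
Price p_m = 75.9 − 0.225·34.3333 = 68.175; MC(q_m) = 45 + 0.45·34.3333 = 60.45.
Competitive q* = 45.7778, so Δq = 11.4445; wedge = 68.175 − 60.45 = 7.725.
The triangle = ½ × 11.4445 × 7.725 = 44.20.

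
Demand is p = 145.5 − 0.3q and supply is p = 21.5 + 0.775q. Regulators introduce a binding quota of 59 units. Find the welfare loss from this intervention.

1706.67

Competitive equilibrium: 145.5 − 0.3q = 21.5 + 0.775q → q* = 115.34884, p* = 110.89535.
At q = 59: demand price = 145.5 − 0.3·59 = 127.8; supply price = 21.5 + 0.775·59 = 67.225.
Δq = 115.34884 − 59 = 56.34884; wedge = 127.8 − 67.225 = 60.575.
The triangle = ½ × 56.34884 × 60.575 = 1706.67.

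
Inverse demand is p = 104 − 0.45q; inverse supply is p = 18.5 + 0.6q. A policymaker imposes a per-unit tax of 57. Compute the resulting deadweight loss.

Competitive equilibrium: 104 − 0.45q = 18.5 + 0.6q → q* = 81.4286, p* = 67.3571.
With the tax, the buyer price exceeds the seller price by 57: (104 − 0.45q) − (18.5 + 0.6q) = 57 → q' = 27.1429.
Δq = 81.4286 − 27.1429 = 54.2857; the wedge equals the tax, 57.
Deadweight loss = ½ × 54.2857 × 57 = 1547.14.

1547.14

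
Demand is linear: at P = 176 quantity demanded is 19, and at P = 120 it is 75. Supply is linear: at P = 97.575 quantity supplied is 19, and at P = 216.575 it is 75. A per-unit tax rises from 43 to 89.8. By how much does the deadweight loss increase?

994.41

Demand slope = (120 − 176)/(75 − 19) = −1, so P = 195 − Q.
Supply slope = (216.575 − 97.575)/(75 − 19) = 2.125, so P = 57.2 + 2.125Q.
Competitive equilibrium: 195 − Q = 57.2 + 2.125Q → Q* = 44.096, P* = 150.904.
For a per-unit tax t: ΔQ = t/3.125, so DWL = ½·t·(t/3.125) = t²/6.25.
At t = 43: DWL = 295.84. At t = 89.8: DWL = 1290.246.
Increase = 1290.246 − 295.84 = 994.41.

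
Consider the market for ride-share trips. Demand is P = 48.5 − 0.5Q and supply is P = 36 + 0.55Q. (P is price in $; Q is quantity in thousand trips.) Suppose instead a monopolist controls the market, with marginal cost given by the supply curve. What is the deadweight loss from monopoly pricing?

$7.74 thousand

Competitive equilibrium: 48.5 − 0.5Q = 36 + 0.55Q → Q* = 11.9048, P* = 42.5476.
Marginal revenue: MR = 48.5 − Q. Set MR = MC: 48.5 − Q = 36 + 0.55Q → Q_m = 8.0645.
Price P_m = 48.5 − 0.5·8.0645 = 44.4678; MC(Q_m) = 36 + 0.55·8.0645 = 40.4355.
Competitive Q* = 11.9048, so ΔQ = 3.8403; wedge = 44.4678 − 40.4355 = 4.0323.
The triangle = ½ × 3.8403 × 4.0323 = $7.74 thousand.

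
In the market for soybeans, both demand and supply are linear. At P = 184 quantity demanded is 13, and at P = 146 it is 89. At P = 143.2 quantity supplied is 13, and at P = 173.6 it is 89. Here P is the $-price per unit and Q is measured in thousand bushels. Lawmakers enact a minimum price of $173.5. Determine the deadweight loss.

$266.45 thousand

Demand slope = (146 − 184)/(89 − 13) = −0.5, so P = 190.5 − 0.5Q.
Supply slope = (173.6 − 143.2)/(89 − 13) = 0.4, so P = 138 + 0.4Q.
Competitive equilibrium: 190.5 − 0.5Q = 138 + 0.4Q → Q* = 58.3333, P* = 161.3333.
At the floor P = 173.5, quantity demanded = (190.5 − 173.5)/0.5 = 34.
Sellers' marginal cost at Q' = 34: 138 + 0.4·34 = 151.6.
ΔQ = 58.3333 − 34 = 24.3333; wedge = 173.5 − 151.6 = 21.9.
Deadweight loss = ½ × 24.3333 × 21.9 = $266.45 thousand.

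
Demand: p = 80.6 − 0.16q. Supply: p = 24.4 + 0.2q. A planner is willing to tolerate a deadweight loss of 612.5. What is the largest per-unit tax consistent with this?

21

Competitive equilibrium: 80.6 − 0.16q = 24.4 + 0.2q → q* = 156.1111, p* = 55.6222.
A tax t gives Δq = t/0.36 and wedge t, so DWL = t²/0.72.
t²/0.72 = 612.5 → t² = 441 → t = 21.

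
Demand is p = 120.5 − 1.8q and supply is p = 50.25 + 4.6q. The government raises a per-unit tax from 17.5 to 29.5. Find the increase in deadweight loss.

44.06

Competitive equilibrium: 120.5 − 1.8q = 50.25 + 4.6q → q* = 10.9766, p* = 100.7422.
For a per-unit tax t: Δq = t/6.4, so DWL = ½·t·(t/6.4) = t²/12.8.
At t = 17.5: DWL = 23.926. At t = 29.5: DWL = 67.988.
Increase = 67.988 − 23.926 = 44.06.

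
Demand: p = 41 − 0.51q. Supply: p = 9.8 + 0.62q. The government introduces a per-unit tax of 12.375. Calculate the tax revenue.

206.16

Competitive equilibrium: 41 − 0.51q = 9.8 + 0.62q → q* = 27.6106, p* = 26.9186.
With the tax, the buyer price exceeds the seller price by 12.375: (41 − 0.51q) − (9.8 + 0.62q) = 12.375 → q' = 16.6593.
Tax revenue = 12.375 × 16.6593 = 206.16.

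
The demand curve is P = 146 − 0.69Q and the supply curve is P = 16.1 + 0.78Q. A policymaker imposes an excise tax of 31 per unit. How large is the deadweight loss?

326.87

Competitive equilibrium: 146 − 0.69Q = 16.1 + 0.78Q → Q* = 88.3673, P* = 85.0265.
With the tax, the buyer price exceeds the seller price by 31: (146 − 0.69Q) − (16.1 + 0.78Q) = 31 → Q' = 67.2789.
ΔQ = 88.3673 − 67.2789 = 21.0884; the wedge equals the tax, 31.
Deadweight loss = ½ × 21.0884 × 31 = 326.87.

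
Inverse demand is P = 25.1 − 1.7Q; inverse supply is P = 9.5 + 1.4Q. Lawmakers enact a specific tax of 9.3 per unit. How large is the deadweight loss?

13.95

Competitive equilibrium: 25.1 − 1.7Q = 9.5 + 1.4Q → Q* = 5.0323, P* = 16.5452.
With the tax, the buyer price exceeds the seller price by 9.3: (25.1 − 1.7Q) − (9.5 + 1.4Q) = 9.3 → Q' = 2.0323.
ΔQ = 5.0323 − 2.0323 = 3; the wedge equals the tax, 9.3.
The triangle = ½ × 3 × 9.3 = 13.95.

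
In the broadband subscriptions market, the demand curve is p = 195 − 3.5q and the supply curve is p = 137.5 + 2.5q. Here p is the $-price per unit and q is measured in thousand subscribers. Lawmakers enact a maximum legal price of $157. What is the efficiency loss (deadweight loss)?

Competitive equilibrium: 195 − 3.5q = 137.5 + 2.5q → q* = 9.5833, p* = 161.4583.
At the ceiling p = 157, quantity supplied = (157 − 137.5)/2.5 = 7.8.
Willingness to pay at q' = 7.8: 195 − 3.5·7.8 = 167.7.
Δq = 9.5833 − 7.8 = 1.7833; wedge = 167.7 − 157 = 10.7.
Welfare loss = ½ × 1.7833 × 10.7 = $9.54 thousand.

$9.54 thousand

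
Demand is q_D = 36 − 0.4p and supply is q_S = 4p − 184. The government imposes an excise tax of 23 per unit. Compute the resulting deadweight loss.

In inverse form: demand p = 90 − 2.5q, supply p = 46 + 0.25q.
Competitive equilibrium: 90 − 2.5q = 46 + 0.25q → q* = 16, p* = 50.
With the tax, the buyer price exceeds the seller price by 23: (90 − 2.5q) − (46 + 0.25q) = 23 → q' = 7.6364.
Δq = 16 − 7.6364 = 8.3636; the wedge equals the tax, 23.
Welfare loss = ½ × 8.3636 × 23 = 96.18.

96.18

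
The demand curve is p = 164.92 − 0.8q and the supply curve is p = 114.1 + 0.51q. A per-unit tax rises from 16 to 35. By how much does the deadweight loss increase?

Competitive equilibrium: 164.92 − 0.8q = 114.1 + 0.51q → q* = 38.7939, p* = 133.8849.
For a per-unit tax t: Δq = t/1.31, so DWL = ½·t·(t/1.31) = t²/2.62.
At t = 16: DWL = 97.71. At t = 35: DWL = 467.557.
Increase = 467.557 − 97.71 = 369.85.

369.85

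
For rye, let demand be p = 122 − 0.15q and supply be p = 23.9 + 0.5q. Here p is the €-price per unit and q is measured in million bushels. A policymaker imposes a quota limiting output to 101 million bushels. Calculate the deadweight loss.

€810 million

Competitive equilibrium: 122 − 0.15q = 23.9 + 0.5q → q* = 150.9231, p* = 99.3615.
At q = 101: demand price = 122 − 0.15·101 = 106.85; supply price = 23.9 + 0.5·101 = 74.4.
Δq = 150.9231 − 101 = 49.9231; wedge = 106.85 − 74.4 = 32.45.
Deadweight loss = ½ × 49.9231 × 32.45 = €810 million.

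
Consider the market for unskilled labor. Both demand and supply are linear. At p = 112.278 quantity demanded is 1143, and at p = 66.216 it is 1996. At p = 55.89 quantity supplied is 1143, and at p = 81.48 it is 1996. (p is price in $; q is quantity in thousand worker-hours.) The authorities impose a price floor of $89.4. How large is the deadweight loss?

$2575.24 thousand

Demand slope = (66.216 − 112.278)/(1996 − 1143) = −0.054, so p = 174 − 0.054q.
Supply slope = (81.48 − 55.89)/(1996 − 1143) = 0.03, so p = 21.6 + 0.03q.
Competitive equilibrium: 174 − 0.054q = 21.6 + 0.03q → q* = 1814.2857, p* = 76.0286.
At the floor p = 89.4, quantity demanded = (174 − 89.4)/0.054 = 1566.6667.
Sellers' marginal cost at q' = 1566.6667: 21.6 + 0.03·1566.6667 = 68.6.
Δq = 1814.2857 − 1566.6667 = 247.619; wedge = 89.4 − 68.6 = 20.8.
Welfare loss = ½ × 247.619 × 20.8 = $2575.24 thousand.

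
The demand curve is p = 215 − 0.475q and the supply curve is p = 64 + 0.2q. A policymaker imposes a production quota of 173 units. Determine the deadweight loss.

Competitive equilibrium: 215 − 0.475q = 64 + 0.2q → q* = 223.7037, p* = 108.7407.
At q = 173: demand price = 215 − 0.475·173 = 132.825; supply price = 64 + 0.2·173 = 98.6.
Δq = 223.7037 − 173 = 50.7037; wedge = 132.825 − 98.6 = 34.225.
DWL = ½ × 50.7037 × 34.225 = 867.67.

867.67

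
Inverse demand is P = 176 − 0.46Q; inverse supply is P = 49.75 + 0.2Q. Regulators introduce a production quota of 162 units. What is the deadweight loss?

283.07

Competitive equilibrium: 176 − 0.46Q = 49.75 + 0.2Q → Q* = 191.2879, P* = 88.0076.
At Q = 162: demand price = 176 − 0.46·162 = 101.48; supply price = 49.75 + 0.2·162 = 82.15.
ΔQ = 191.2879 − 162 = 29.2879; wedge = 101.48 − 82.15 = 19.33.
Welfare loss = ½ × 29.2879 × 19.33 = 283.07.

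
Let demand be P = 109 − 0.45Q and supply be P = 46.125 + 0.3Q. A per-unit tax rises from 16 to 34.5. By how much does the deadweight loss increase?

622.83

Competitive equilibrium: 109 − 0.45Q = 46.125 + 0.3Q → Q* = 83.8333, P* = 71.275.
For a per-unit tax t: ΔQ = t/0.75, so DWL = ½·t·(t/0.75) = t²/1.5.
At t = 16: DWL = 170.667. At t = 34.5: DWL = 793.5.
Increase = 793.5 − 170.667 = 622.83.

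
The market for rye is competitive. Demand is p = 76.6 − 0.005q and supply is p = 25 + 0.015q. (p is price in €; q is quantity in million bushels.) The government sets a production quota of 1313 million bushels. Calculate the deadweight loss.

Competitive equilibrium: 76.6 − 0.005q = 25 + 0.015q → q* = 2580, p* = 63.7.
At q = 1313: demand price = 76.6 − 0.005·1313 = 70.035; supply price = 25 + 0.015·1313 = 44.695.
Δq = 2580 − 1313 = 1267; wedge = 70.035 − 44.695 = 25.34.
DWL = ½ × 1267 × 25.34 = €16052.89 million.

€16052.89 million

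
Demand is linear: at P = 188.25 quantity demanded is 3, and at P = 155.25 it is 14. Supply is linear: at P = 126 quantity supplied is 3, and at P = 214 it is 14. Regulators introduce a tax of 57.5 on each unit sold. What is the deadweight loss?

Demand slope = (155.25 − 188.25)/(14 − 3) = −3, so P = 197.25 − 3Q.
Supply slope = (214 − 126)/(14 − 3) = 8, so P = 102 + 8Q.
Competitive equilibrium: 197.25 − 3Q = 102 + 8Q → Q* = 8.6591, P* = 171.2727.
With the tax, the buyer price exceeds the seller price by 57.5: (197.25 − 3Q) − (102 + 8Q) = 57.5 → Q' = 3.4318.
ΔQ = 8.6591 − 3.4318 = 5.2273; the wedge equals the tax, 57.5.
Deadweight loss = ½ × 5.2273 × 57.5 = 150.28.

150.28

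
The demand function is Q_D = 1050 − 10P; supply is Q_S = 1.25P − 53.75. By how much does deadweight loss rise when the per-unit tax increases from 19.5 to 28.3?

233.69

In inverse form: demand P = 105 − 0.1Q, supply P = 43 + 0.8Q.
Competitive equilibrium: 105 − 0.1Q = 43 + 0.8Q → Q* = 68.8889, P* = 98.1111.
For a per-unit tax t: ΔQ = t/0.9, so DWL = ½·t·(t/0.9) = t²/1.8.
At t = 19.5: DWL = 211.25. At t = 28.3: DWL = 444.939.
Increase = 444.939 − 211.25 = 233.69.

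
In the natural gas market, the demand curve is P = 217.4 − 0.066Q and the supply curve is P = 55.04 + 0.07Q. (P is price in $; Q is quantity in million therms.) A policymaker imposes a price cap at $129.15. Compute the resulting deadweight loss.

Competitive equilibrium: 217.4 − 0.066Q = 55.04 + 0.07Q → Q* = 1193.8235, P* = 138.6076.
At the ceiling P = 129.15, quantity supplied = (129.15 − 55.04)/0.07 = 1058.7143.
Willingness to pay at Q' = 1058.7143: 217.4 − 0.066·1058.7143 = 147.5249.
ΔQ = 1193.8235 − 1058.7143 = 135.1092; wedge = 147.5249 − 129.15 = 18.3749.
DWL = ½ × 135.1092 × 18.3749 = $1241.31 million.

$1241.31 million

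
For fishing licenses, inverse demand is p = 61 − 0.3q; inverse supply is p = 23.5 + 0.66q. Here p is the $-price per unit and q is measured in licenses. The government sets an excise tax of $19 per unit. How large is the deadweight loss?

Competitive equilibrium: 61 − 0.3q = 23.5 + 0.66q → q* = 39.0625, p* = 49.2813.
With the tax, the buyer price exceeds the seller price by 19: (61 − 0.3q) − (23.5 + 0.66q) = 19 → q' = 19.2708.
Δq = 39.0625 − 19.2708 = 19.7917; the wedge equals the tax, 19.
The triangle = ½ × 19.7917 × 19 = $188.02.

$188.02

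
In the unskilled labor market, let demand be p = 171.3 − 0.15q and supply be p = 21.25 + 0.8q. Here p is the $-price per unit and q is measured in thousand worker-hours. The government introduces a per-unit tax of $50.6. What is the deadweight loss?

$1347.56 thousand

Competitive equilibrium: 171.3 − 0.15q = 21.25 + 0.8q → q* = 157.9474, p* = 147.6079.
With the tax, the buyer price exceeds the seller price by 50.6: (171.3 − 0.15q) − (21.25 + 0.8q) = 50.6 → q' = 104.6842.
Δq = 157.9474 − 104.6842 = 53.2632; the wedge equals the tax, 50.6.
Deadweight loss = ½ × 53.2632 × 50.6 = $1347.56 thousand.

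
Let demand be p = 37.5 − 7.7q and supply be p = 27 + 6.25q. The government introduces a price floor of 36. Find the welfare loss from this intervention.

Competitive equilibrium: 37.5 − 7.7q = 27 + 6.25q → q* = 0.7527, p* = 31.7043.
At the floor p = 36, quantity demanded = (37.5 − 36)/7.7 = 0.1948.
Sellers' marginal cost at q' = 0.1948: 27 + 6.25·0.1948 = 28.2175.
Δq = 0.7527 − 0.1948 = 0.5579; wedge = 36 − 28.2175 = 7.7825.
Welfare loss = ½ × 0.5579 × 7.7825 = 2.17.

2.17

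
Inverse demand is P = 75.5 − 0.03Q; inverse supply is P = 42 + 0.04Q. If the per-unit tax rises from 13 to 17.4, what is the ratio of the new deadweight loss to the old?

1.791

Competitive equilibrium: 75.5 − 0.03Q = 42 + 0.04Q → Q* = 478.5714, P* = 61.1429.
For a per-unit tax t: ΔQ = t/0.07, so DWL = ½·t·(t/0.07) = t²/0.14.
At t = 13: DWL = 1207.143. At t = 17.4: DWL = 2162.571.
Ratio = (17.4/13)² = 1.791.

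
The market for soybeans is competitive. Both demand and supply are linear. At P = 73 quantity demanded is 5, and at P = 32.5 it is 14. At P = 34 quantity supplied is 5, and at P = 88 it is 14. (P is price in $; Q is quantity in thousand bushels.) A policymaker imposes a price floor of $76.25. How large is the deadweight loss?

Demand slope = (32.5 − 73)/(14 − 5) = −4.5, so P = 95.5 − 4.5Q.
Supply slope = (88 − 34)/(14 − 5) = 6, so P = 4 + 6Q.
Competitive equilibrium: 95.5 − 4.5Q = 4 + 6Q → Q* = 8.7143, P* = 56.2857.
At the floor P = 76.25, quantity demanded = (95.5 − 76.25)/4.5 = 4.2778.
Sellers' marginal cost at Q' = 4.2778: 4 + 6·4.2778 = 29.6668.
ΔQ = 8.7143 − 4.2778 = 4.4365; wedge = 76.25 − 29.6668 = 46.5832.
DWL = ½ × 4.4365 × 46.5832 = $103.33 thousand.

$103.33 thousand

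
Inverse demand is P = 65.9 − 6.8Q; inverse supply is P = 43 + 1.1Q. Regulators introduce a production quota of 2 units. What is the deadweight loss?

3.19

Competitive equilibrium: 65.9 − 6.8Q = 43 + 1.1Q → Q* = 2.8987, P* = 46.1886.
At Q = 2: demand price = 65.9 − 6.8·2 = 52.3; supply price = 43 + 1.1·2 = 45.2.
ΔQ = 2.8987 − 2 = 0.8987; wedge = 52.3 − 45.2 = 7.1.
Welfare loss = ½ × 0.8987 × 7.1 = 3.19.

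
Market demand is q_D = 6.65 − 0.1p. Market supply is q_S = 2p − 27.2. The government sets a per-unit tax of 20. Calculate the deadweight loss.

In inverse form: demand p = 66.5 − 10q, supply p = 13.6 + 0.5q.
Competitive equilibrium: 66.5 − 10q = 13.6 + 0.5q → q* = 5.0381, p* = 16.119.
With the tax, the buyer price exceeds the seller price by 20: (66.5 − 10q) − (13.6 + 0.5q) = 20 → q' = 3.1333.
Δq = 5.0381 − 3.1333 = 1.9048; the wedge equals the tax, 20.
Deadweight loss = ½ × 1.9048 × 20 = 19.05.

19.05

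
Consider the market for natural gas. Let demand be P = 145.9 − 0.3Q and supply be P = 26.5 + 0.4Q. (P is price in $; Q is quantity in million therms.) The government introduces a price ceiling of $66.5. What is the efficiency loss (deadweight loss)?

$1743.11 million

Competitive equilibrium: 145.9 − 0.3Q = 26.5 + 0.4Q → Q* = 170.5714, P* = 94.7286.
At the ceiling P = 66.5, quantity supplied = (66.5 − 26.5)/0.4 = 100.
Willingness to pay at Q' = 100: 145.9 − 0.3·100 = 115.9.
ΔQ = 170.5714 − 100 = 70.5714; wedge = 115.9 − 66.5 = 49.4.
Deadweight loss = ½ × 70.5714 × 49.4 = $1743.11 million.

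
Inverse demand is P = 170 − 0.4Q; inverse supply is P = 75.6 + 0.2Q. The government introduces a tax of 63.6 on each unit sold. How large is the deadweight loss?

Competitive equilibrium: 170 − 0.4Q = 75.6 + 0.2Q → Q* = 157.3333, P* = 107.0667.
With the tax, the buyer price exceeds the seller price by 63.6: (170 − 0.4Q) − (75.6 + 0.2Q) = 63.6 → Q' = 51.3333.
ΔQ = 157.3333 − 51.3333 = 106; the wedge equals the tax, 63.6.
The triangle = ½ × 106 × 63.6 = 3370.80.

3370.80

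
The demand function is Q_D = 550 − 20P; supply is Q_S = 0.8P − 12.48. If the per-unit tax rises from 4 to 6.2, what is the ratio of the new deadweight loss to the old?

2.4025

In inverse form: demand P = 27.5 − 0.05Q, supply P = 15.6 + 1.25Q.
Competitive equilibrium: 27.5 − 0.05Q = 15.6 + 1.25Q → Q* = 9.1538, P* = 27.0423.
For a per-unit tax t: ΔQ = t/1.3, so DWL = ½·t·(t/1.3) = t²/2.6.
At t = 4: DWL = 6.154. At t = 6.2: DWL = 14.785.
Ratio = (6.2/4)² = 2.4025.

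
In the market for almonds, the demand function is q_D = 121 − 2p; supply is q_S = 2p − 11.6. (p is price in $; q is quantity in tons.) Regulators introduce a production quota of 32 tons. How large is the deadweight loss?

$257.645

In inverse form: demand p = 60.5 − 0.5q, supply p = 5.8 + 0.5q.
Competitive equilibrium: 60.5 − 0.5q = 5.8 + 0.5q → q* = 54.7, p* = 33.15.
At q = 32: demand price = 60.5 − 0.5·32 = 44.5; supply price = 5.8 + 0.5·32 = 21.8.
Δq = 54.7 − 32 = 22.7; wedge = 44.5 − 21.8 = 22.7.
The triangle = ½ × 22.7 × 22.7 = $257.645.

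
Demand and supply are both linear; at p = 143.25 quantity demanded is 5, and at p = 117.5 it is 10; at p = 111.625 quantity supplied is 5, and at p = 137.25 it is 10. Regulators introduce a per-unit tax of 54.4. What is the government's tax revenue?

Demand slope = (117.5 − 143.25)/(10 − 5) = −5.15, so p = 169 − 5.15q.
Supply slope = (137.25 − 111.625)/(10 − 5) = 5.125, so p = 86 + 5.125q.
Competitive equilibrium: 169 − 5.15q = 86 + 5.125q → q* = 8.0779, p* = 127.399.
With the tax, the buyer price exceeds the seller price by 54.4: (169 − 5.15q) − (86 + 5.125q) = 54.4 → q' = 2.7835.
Tax revenue = 54.4 × 2.7835 = 151.42.

151.42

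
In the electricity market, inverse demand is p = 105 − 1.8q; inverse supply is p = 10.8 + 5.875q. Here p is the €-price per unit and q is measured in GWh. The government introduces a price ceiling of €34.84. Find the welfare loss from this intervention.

€256.88

Competitive equilibrium: 105 − 1.8q = 10.8 + 5.875q → q* = 12.2736, p* = 82.9075.
At the ceiling p = 34.84, quantity supplied = (34.84 − 10.8)/5.875 = 4.0919.
Willingness to pay at q' = 4.0919: 105 − 1.8·4.0919 = 97.6346.
Δq = 12.2736 − 4.0919 = 8.1817; wedge = 97.6346 − 34.84 = 62.7946.
DWL = ½ × 8.1817 × 62.7946 = €256.88.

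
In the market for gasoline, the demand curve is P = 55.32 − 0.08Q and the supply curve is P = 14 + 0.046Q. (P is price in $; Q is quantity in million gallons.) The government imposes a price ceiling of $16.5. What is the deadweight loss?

$4715.60 million

Competitive equilibrium: 55.32 − 0.08Q = 14 + 0.046Q → Q* = 327.9365, P* = 29.0851.
At the ceiling P = 16.5, quantity supplied = (16.5 − 14)/0.046 = 54.3478.
Willingness to pay at Q' = 54.3478: 55.32 − 0.08·54.3478 = 50.9722.
ΔQ = 327.9365 − 54.3478 = 273.5887; wedge = 50.9722 − 16.5 = 34.4722.
DWL = ½ × 273.5887 × 34.4722 = $4715.60 million.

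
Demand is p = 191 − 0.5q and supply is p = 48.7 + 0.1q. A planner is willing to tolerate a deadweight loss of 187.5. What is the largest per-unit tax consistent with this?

15

Competitive equilibrium: 191 − 0.5q = 48.7 + 0.1q → q* = 237.1667, p* = 72.4167.
A tax t gives Δq = t/0.6 and wedge t, so DWL = t²/1.2.
t²/1.2 = 187.5 → t² = 225 → t = 15.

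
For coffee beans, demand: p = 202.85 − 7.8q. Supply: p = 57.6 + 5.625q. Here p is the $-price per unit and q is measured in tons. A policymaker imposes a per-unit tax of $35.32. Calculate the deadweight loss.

Competitive equilibrium: 202.85 − 7.8q = 57.6 + 5.625q → q* = 10.8194, p* = 118.4589.
With the tax, the buyer price exceeds the seller price by 35.32: (202.85 − 7.8q) − (57.6 + 5.625q) = 35.32 → q' = 8.1885.
Δq = 10.8194 − 8.1885 = 2.6309; the wedge equals the tax, 35.32.
DWL = ½ × 2.6309 × 35.32 = $46.46.

$46.46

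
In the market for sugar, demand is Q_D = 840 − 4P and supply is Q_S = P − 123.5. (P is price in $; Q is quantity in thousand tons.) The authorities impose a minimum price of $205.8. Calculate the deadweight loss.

In inverse form: demand P = 210 − 0.25Q, supply P = 123.5 + Q.
Competitive equilibrium: 210 − 0.25Q = 123.5 + Q → Q* = 69.2, P* = 192.7.
At the floor P = 205.8, quantity demanded = (210 − 205.8)/0.25 = 16.8.
Sellers' marginal cost at Q' = 16.8: 123.5 + 1·16.8 = 140.3.
ΔQ = 69.2 − 16.8 = 52.4; wedge = 205.8 − 140.3 = 65.5.
Welfare loss = ½ × 52.4 × 65.5 = $1716.10 thousand.

$1716.10 thousand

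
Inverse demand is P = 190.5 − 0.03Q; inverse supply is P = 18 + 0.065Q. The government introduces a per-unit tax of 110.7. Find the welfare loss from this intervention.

Competitive equilibrium: 190.5 − 0.03Q = 18 + 0.065Q → Q* = 1815.7895, P* = 136.0263.
With the tax, the buyer price exceeds the seller price by 110.7: (190.5 − 0.03Q) − (18 + 0.065Q) = 110.7 → Q' = 650.5263.
ΔQ = 1815.7895 − 650.5263 = 1165.2632; the wedge equals the tax, 110.7.
DWL = ½ × 1165.2632 × 110.7 = 64497.32.

64497.32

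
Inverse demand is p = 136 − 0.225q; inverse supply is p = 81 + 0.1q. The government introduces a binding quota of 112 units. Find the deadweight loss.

532.25

Competitive equilibrium: 136 − 0.225q = 81 + 0.1q → q* = 169.2308, p* = 97.9231.
At q = 112: demand price = 136 − 0.225·112 = 110.8; supply price = 81 + 0.1·112 = 92.2.
Δq = 169.2308 − 112 = 57.2308; wedge = 110.8 − 92.2 = 18.6.
DWL = ½ × 57.2308 × 18.6 = 532.25.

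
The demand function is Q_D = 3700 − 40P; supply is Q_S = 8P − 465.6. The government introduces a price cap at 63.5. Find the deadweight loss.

2602.15

In inverse form: demand P = 92.5 − 0.025Q, supply P = 58.2 + 0.125Q.
Competitive equilibrium: 92.5 − 0.025Q = 58.2 + 0.125Q → Q* = 228.6667, P* = 86.7833.
At the ceiling P = 63.5, quantity supplied = (63.5 − 58.2)/0.125 = 42.4.
Willingness to pay at Q' = 42.4: 92.5 − 0.025·42.4 = 91.44.
ΔQ = 228.6667 − 42.4 = 186.2667; wedge = 91.44 − 63.5 = 27.94.
Deadweight loss = ½ × 186.2667 × 27.94 = 2602.15.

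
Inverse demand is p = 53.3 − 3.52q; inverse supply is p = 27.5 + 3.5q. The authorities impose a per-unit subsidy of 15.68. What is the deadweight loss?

17.51

Competitive equilibrium: 53.3 − 3.52q = 27.5 + 3.5q → q* = 3.6752, p* = 40.3632.
The subsidy lowers effective supply by 15.68: p = 11.82 + 3.5q.
New quantity: 53.3 − 3.52q = 11.82 + 3.5q → q' = 5.9088.
Overproduction Δq = 5.9088 − 3.6752 = 2.2336; wedge = subsidy = 15.68.
The triangle = ½ × 2.2336 × 15.68 = 17.51.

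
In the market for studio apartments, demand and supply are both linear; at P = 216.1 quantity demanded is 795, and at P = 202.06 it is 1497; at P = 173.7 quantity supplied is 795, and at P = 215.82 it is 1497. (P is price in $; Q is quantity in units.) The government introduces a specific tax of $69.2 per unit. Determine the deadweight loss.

Demand slope = (202.06 − 216.1)/(1497 − 795) = −0.02, so P = 232 − 0.02Q.
Supply slope = (215.82 − 173.7)/(1497 − 795) = 0.06, so P = 126 + 0.06Q.
Competitive equilibrium: 232 − 0.02Q = 126 + 0.06Q → Q* = 1325, P* = 205.5.
With the tax, the buyer price exceeds the seller price by 69.2: (232 − 0.02Q) − (126 + 0.06Q) = 69.2 → Q' = 460.
ΔQ = 1325 − 460 = 865; the wedge equals the tax, 69.2.
DWL = ½ × 865 × 69.2 = $29929.

$29929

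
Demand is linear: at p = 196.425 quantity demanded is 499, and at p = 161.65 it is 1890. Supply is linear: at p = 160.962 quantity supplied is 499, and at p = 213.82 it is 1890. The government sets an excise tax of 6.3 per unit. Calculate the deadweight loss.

Demand slope = (161.65 − 196.425)/(1890 − 499) = −0.025, so p = 208.9 − 0.025q.
Supply slope = (213.82 − 160.962)/(1890 − 499) = 0.038, so p = 142 + 0.038q.
Competitive equilibrium: 208.9 − 0.025q = 142 + 0.038q → q* = 1061.9048, p* = 182.3524.
With the tax, the buyer price exceeds the seller price by 6.3: (208.9 − 0.025q) − (142 + 0.038q) = 6.3 → q' = 961.9048.
Δq = 1061.9048 − 961.9048 = 100; the wedge equals the tax, 6.3.
Deadweight loss = ½ × 100 × 6.3 = 315.

315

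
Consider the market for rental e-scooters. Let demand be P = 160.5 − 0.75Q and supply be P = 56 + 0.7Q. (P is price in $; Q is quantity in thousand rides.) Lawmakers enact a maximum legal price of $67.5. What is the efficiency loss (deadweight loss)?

$2244.49 thousand

Competitive equilibrium: 160.5 − 0.75Q = 56 + 0.7Q → Q* = 72.069, P* = 106.4483.
At the ceiling P = 67.5, quantity supplied = (67.5 − 56)/0.7 = 16.4286.
Willingness to pay at Q' = 16.4286: 160.5 − 0.75·16.4286 = 148.1786.
ΔQ = 72.069 − 16.4286 = 55.6404; wedge = 148.1786 − 67.5 = 80.6786.
The triangle = ½ × 55.6404 × 80.6786 = $2244.49 thousand.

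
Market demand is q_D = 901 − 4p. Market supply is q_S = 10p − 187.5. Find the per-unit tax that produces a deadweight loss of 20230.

In inverse form: demand p = 225.25 − 0.25q, supply p = 18.75 + 0.1q.
Competitive equilibrium: 225.25 − 0.25q = 18.75 + 0.1q → q* = 590, p* = 77.75.
A tax t gives Δq = t/0.35 and wedge t, so DWL = t²/0.7.
t²/0.7 = 20230 → t² = 14161 → t = 119.

119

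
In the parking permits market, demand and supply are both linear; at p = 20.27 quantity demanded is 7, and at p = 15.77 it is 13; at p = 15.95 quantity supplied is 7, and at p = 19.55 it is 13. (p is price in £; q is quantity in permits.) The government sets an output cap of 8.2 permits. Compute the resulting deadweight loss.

Demand slope = (15.77 − 20.27)/(13 − 7) = −0.75, so p = 25.52 − 0.75q.
Supply slope = (19.55 − 15.95)/(13 − 7) = 0.6, so p = 11.75 + 0.6q.
Competitive equilibrium: 25.52 − 0.75q = 11.75 + 0.6q → q* = 10.2, p* = 17.87.
At q = 8.2: demand price = 25.52 − 0.75·8.2 = 19.37; supply price = 11.75 + 0.6·8.2 = 16.67.
Δq = 10.2 − 8.2 = 2; wedge = 19.37 − 16.67 = 2.7.
DWL = ½ × 2 × 2.7 = £2.70.

£2.70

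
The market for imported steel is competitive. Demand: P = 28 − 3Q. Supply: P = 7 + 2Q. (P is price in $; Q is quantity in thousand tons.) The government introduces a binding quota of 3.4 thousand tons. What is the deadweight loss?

$1.60 thousand

Competitive equilibrium: 28 − 3Q = 7 + 2Q → Q* = 4.2, P* = 15.4.
At Q = 3.4: demand price = 28 − 3·3.4 = 17.8; supply price = 7 + 2·3.4 = 13.8.
ΔQ = 4.2 − 3.4 = 0.8; wedge = 17.8 − 13.8 = 4.
DWL = ½ × 0.8 × 4 = $1.60 thousand.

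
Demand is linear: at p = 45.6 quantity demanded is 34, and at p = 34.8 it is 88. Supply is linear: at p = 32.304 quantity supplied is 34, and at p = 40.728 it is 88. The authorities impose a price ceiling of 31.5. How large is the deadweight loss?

321.55

Demand slope = (34.8 − 45.6)/(88 − 34) = −0.2, so p = 52.4 − 0.2q.
Supply slope = (40.728 − 32.304)/(88 − 34) = 0.156, so p = 27 + 0.156q.
Competitive equilibrium: 52.4 − 0.2q = 27 + 0.156q → q* = 71.3483, p* = 38.1303.
At the ceiling p = 31.5, quantity supplied = (31.5 − 27)/0.156 = 28.8462.
Willingness to pay at q' = 28.8462: 52.4 − 0.2·28.8462 = 46.6308.
Δq = 71.3483 − 28.8462 = 42.5021; wedge = 46.6308 − 31.5 = 15.1308.
DWL = ½ × 42.5021 × 15.1308 = 321.55.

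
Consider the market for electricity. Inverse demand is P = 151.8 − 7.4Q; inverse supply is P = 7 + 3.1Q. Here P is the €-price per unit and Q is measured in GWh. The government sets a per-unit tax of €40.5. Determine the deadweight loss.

€78.11

Competitive equilibrium: 151.8 − 7.4Q = 7 + 3.1Q → Q* = 13.7905, P* = 49.7505.
With the tax, the buyer price exceeds the seller price by 40.5: (151.8 − 7.4Q) − (7 + 3.1Q) = 40.5 → Q' = 9.9333.
ΔQ = 13.7905 − 9.9333 = 3.8572; the wedge equals the tax, 40.5.
The triangle = ½ × 3.8572 × 40.5 = €78.11.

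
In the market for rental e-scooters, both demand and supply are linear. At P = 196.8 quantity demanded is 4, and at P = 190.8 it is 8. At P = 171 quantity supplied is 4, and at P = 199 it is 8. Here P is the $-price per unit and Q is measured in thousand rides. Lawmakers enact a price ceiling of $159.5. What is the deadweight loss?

$93.01 thousand

Demand slope = (190.8 − 196.8)/(8 − 4) = −1.5, so P = 202.8 − 1.5Q.
Supply slope = (199 − 171)/(8 − 4) = 7, so P = 143 + 7Q.
Competitive equilibrium: 202.8 − 1.5Q = 143 + 7Q → Q* = 7.0353, P* = 192.2471.
At the ceiling P = 159.5, quantity supplied = (159.5 − 143)/7 = 2.3571.
Willingness to pay at Q' = 2.3571: 202.8 − 1.5·2.3571 = 199.2644.
ΔQ = 7.0353 − 2.3571 = 4.6782; wedge = 199.2644 − 159.5 = 39.7644.
DWL = ½ × 4.6782 × 39.7644 = $93.01 thousand.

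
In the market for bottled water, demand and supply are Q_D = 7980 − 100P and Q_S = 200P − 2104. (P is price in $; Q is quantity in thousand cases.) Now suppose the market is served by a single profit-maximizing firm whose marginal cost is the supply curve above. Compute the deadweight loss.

In inverse form: demand P = 79.8 − 0.01Q, supply P = 10.52 + 0.005Q.
Competitive equilibrium: 79.8 − 0.01Q = 10.52 + 0.005Q → Q* = 4618.6667, P* = 33.6133.
Marginal revenue: MR = 79.8 − 0.02Q. Set MR = MC: 79.8 − 0.02Q = 10.52 + 0.005Q → Q_m = 2771.2.
Price P_m = 79.8 − 0.01·2771.2 = 52.088; MC(Q_m) = 10.52 + 0.005·2771.2 = 24.376.
Competitive Q* = 4618.6667, so ΔQ = 1847.4667; wedge = 52.088 − 24.376 = 27.712.
Deadweight loss = ½ × 1847.4667 × 27.712 = $25598.50 thousand.

$25598.50 thousand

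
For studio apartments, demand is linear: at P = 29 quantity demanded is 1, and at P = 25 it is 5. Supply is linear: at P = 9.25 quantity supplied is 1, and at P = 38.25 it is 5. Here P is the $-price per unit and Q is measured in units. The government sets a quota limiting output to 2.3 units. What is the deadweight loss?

Demand slope = (25 − 29)/(5 − 1) = −1, so P = 30 − Q.
Supply slope = (38.25 − 9.25)/(5 − 1) = 7.25, so P = 2 + 7.25Q.
Competitive equilibrium: 30 − Q = 2 + 7.25Q → Q* = 3.3939, P* = 26.6061.
At Q = 2.3: demand price = 30 − 1·2.3 = 27.7; supply price = 2 + 7.25·2.3 = 18.675.
ΔQ = 3.3939 − 2.3 = 1.0939; wedge = 27.7 − 18.675 = 9.025.
DWL = ½ × 1.0939 × 9.025 = $4.94.

$4.94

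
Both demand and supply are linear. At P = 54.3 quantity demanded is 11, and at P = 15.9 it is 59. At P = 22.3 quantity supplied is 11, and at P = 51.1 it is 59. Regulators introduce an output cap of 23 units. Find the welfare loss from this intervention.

82.51

Demand slope = (15.9 − 54.3)/(59 − 11) = −0.8, so P = 63.1 − 0.8Q.
Supply slope = (51.1 − 22.3)/(59 − 11) = 0.6, so P = 15.7 + 0.6Q.
Competitive equilibrium: 63.1 − 0.8Q = 15.7 + 0.6Q → Q* = 33.8571, P* = 36.0143.
At Q = 23: demand price = 63.1 − 0.8·23 = 44.7; supply price = 15.7 + 0.6·23 = 29.5.
ΔQ = 33.8571 − 23 = 10.8571; wedge = 44.7 − 29.5 = 15.2.
The triangle = ½ × 10.8571 × 15.2 = 82.51.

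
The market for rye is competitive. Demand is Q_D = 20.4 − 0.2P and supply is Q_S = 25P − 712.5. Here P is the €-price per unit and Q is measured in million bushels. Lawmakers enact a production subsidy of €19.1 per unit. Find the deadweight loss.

In inverse form: demand P = 102 − 5Q, supply P = 28.5 + 0.04Q.
Competitive equilibrium: 102 − 5Q = 28.5 + 0.04Q → Q* = 14.5833, P* = 29.0833.
The subsidy lowers effective supply by 19.1: P = 9.4 + 0.04Q.
New quantity: 102 − 5Q = 9.4 + 0.04Q → Q' = 18.373.
Overproduction ΔQ = 18.373 − 14.5833 = 3.7897; wedge = subsidy = 19.1.
DWL = ½ × 3.7897 × 19.1 = €36.19 million.

€36.19 million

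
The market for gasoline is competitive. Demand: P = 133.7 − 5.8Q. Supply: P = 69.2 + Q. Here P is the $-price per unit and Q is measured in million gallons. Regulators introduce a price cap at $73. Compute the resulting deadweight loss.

Competitive equilibrium: 133.7 − 5.8Q = 69.2 + Q → Q* = 9.4853, P* = 78.6853.
At the ceiling P = 73, quantity supplied = (73 − 69.2)/1 = 3.8.
Willingness to pay at Q' = 3.8: 133.7 − 5.8·3.8 = 111.66.
ΔQ = 9.4853 − 3.8 = 5.6853; wedge = 111.66 − 73 = 38.66.
Welfare loss = ½ × 5.6853 × 38.66 = $109.90 million.

$109.90 million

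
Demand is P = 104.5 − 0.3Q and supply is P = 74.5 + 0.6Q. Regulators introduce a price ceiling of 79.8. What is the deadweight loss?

270.11

Competitive equilibrium: 104.5 − 0.3Q = 74.5 + 0.6Q → Q* = 33.3333, P* = 94.5.
At the ceiling P = 79.8, quantity supplied = (79.8 − 74.5)/0.6 = 8.8333.
Willingness to pay at Q' = 8.8333: 104.5 − 0.3·8.8333 = 101.85.
ΔQ = 33.3333 − 8.8333 = 24.5; wedge = 101.85 − 79.8 = 22.05.
The triangle = ½ × 24.5 × 22.05 = 270.11.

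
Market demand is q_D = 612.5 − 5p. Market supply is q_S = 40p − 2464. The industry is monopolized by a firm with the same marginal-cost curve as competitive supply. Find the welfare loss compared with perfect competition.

In inverse form: demand p = 122.5 − 0.2q, supply p = 61.6 + 0.025q.
Competitive equilibrium: 122.5 − 0.2q = 61.6 + 0.025q → q* = 270.6667, p* = 68.3667.
Marginal revenue: MR = 122.5 − 0.4q. Set MR = MC: 122.5 − 0.4q = 61.6 + 0.025q → q_m = 143.2941.
Price p_m = 122.5 − 0.2·143.2941 = 93.8412; MC(q_m) = 61.6 + 0.025·143.2941 = 65.1824.
Competitive q* = 270.6667, so Δq = 127.3726; wedge = 93.8412 − 65.1824 = 28.6588.
Welfare loss = ½ × 127.3726 × 28.6588 = 1825.17.

1825.17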